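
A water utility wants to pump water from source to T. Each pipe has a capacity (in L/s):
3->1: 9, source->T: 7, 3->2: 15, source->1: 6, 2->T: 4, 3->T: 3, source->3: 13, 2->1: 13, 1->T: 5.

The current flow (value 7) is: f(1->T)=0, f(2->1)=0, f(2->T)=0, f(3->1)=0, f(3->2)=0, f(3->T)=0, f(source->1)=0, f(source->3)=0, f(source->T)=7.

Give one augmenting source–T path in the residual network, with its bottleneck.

Residual along source->3->T: source->3: 13, 3->T: 3.
Bottleneck = min = 3.

source->3->T, bottleneck 3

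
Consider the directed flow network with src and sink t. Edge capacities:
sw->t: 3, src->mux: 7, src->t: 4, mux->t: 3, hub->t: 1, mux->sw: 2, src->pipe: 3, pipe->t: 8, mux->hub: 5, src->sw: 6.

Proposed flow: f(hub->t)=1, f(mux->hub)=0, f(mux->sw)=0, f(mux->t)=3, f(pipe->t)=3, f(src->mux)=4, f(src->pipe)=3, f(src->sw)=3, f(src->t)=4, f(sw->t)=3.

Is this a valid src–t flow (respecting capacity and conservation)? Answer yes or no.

No

Conservation fails at mux: inflow 4 ≠ outflow 3.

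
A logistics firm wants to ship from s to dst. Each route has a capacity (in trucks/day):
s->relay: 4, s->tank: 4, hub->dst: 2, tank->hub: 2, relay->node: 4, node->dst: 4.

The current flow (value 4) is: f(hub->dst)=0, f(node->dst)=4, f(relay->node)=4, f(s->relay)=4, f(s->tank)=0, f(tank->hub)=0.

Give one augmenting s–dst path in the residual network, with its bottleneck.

Residual along s->tank->hub->dst: s->tank: 4, tank->hub: 2, hub->dst: 2.
Bottleneck = min = 2.

s->tank->hub->dst, bottleneck 2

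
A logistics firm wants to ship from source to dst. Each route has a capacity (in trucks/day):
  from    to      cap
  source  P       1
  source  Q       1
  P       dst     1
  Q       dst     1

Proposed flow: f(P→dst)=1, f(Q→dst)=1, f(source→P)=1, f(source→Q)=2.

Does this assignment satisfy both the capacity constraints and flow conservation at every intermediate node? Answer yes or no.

Capacity violated on source→Q: flow 2 > capacity 1.

No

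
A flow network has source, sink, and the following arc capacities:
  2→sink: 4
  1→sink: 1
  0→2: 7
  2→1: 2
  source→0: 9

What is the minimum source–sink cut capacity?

Max flow = 5 (via 2 augmenting paths).
In the residual at optimum, the set reachable from source is {0, 1, 2, source}.
Cut edges: 2→sink (cap 4), 1→sink (cap 1). Sum = 5.

5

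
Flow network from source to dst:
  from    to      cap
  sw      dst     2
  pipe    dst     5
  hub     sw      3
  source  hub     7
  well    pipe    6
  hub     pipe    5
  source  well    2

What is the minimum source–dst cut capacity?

Max flow = 7 (via 2 augmenting paths).
In the residual at optimum, the set reachable from source is {hub, pipe, source, sw, well}.
Cut edges: sw→dst (cap 2), pipe→dst (cap 5). Sum = 7.

7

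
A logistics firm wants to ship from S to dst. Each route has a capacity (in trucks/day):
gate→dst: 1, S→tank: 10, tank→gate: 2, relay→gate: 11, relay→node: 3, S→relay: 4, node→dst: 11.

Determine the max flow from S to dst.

Augment S→relay→node→dst: bottleneck 3. Total 3.
Augment S→relay→gate→dst: bottleneck 1. Total 4.
No augmenting path remains in the residual graph.

4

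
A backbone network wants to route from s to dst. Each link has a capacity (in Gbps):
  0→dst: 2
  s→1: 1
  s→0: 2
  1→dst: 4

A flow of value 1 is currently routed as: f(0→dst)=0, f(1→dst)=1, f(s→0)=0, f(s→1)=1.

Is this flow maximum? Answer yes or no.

Residual path s→0→dst has bottleneck 2 > 0.
Pushing 2 along it raises the flow to 3, so the given flow is not maximum.

No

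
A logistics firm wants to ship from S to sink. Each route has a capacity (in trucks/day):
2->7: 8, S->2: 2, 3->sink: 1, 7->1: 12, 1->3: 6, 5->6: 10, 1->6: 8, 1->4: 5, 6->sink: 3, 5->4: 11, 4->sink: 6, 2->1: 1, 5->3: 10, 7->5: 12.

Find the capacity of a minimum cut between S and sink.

Max flow = 2 (via 2 augmenting paths).
In the residual at optimum, the set reachable from S is {S}.
Cut edges: S->2 (cap 2). Sum = 2.

2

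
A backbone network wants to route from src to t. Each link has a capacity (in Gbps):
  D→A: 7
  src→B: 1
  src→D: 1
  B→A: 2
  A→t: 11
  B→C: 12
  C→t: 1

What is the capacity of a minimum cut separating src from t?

Max flow = 2 (via 2 augmenting paths).
In the residual at optimum, the set reachable from src is {src}.
Cut edges: src→B (cap 1), src→D (cap 1). Sum = 2.

2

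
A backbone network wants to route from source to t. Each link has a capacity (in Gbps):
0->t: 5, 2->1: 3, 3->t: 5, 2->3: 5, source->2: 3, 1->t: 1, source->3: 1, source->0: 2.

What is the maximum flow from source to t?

Augment source->0->t: bottleneck 2. Total 2.
Augment source->3->t: bottleneck 1. Total 3.
Augment source->2->1->t: bottleneck 1. Total 4.
Augment source->2->3->t: bottleneck 2. Total 6.
No augmenting path remains in the residual graph.

6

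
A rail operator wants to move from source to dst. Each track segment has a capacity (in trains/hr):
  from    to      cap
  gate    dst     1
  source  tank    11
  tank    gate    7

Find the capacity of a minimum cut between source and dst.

1

Max flow = 1 (via 1 augmenting path).
In the residual at optimum, the set reachable from source is {gate, source, tank}.
Cut edges: gate->dst (cap 1). Sum = 1.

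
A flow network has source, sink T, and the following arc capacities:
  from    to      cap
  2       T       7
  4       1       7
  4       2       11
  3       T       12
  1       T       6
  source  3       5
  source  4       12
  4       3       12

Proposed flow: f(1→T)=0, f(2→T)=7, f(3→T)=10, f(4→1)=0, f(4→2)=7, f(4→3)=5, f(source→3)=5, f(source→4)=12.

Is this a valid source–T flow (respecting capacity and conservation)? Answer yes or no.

Yes

Every edge has 0 ≤ f(e) ≤ cap(e).
At each intermediate node, inflow equals outflow.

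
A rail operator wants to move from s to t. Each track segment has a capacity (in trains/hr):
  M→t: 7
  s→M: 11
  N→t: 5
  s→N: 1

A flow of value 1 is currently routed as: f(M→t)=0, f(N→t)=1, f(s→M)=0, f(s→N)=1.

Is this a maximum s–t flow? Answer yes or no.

Residual path s→M→t has bottleneck 7 > 0.
Pushing 7 along it raises the flow to 8, so the given flow is not maximum.

No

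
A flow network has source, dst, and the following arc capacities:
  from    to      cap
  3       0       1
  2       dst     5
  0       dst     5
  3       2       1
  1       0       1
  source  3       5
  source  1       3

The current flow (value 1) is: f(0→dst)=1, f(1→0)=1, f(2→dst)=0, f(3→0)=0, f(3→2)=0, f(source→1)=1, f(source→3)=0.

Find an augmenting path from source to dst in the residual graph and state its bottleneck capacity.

Residual along source→3→2→dst: source→3: 5, 3→2: 1, 2→dst: 5.
Bottleneck = min = 1.

source→3→2→dst, bottleneck 1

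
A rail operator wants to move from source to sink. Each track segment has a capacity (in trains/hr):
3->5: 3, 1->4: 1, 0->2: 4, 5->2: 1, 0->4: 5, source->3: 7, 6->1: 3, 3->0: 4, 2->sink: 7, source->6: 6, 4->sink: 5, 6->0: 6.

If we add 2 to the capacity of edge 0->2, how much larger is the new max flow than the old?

1

Original max flow = 10.
After raising cap(0->2), augmenting paths through that edge carry 1 more unit.
New max flow = 11. Increase = 1.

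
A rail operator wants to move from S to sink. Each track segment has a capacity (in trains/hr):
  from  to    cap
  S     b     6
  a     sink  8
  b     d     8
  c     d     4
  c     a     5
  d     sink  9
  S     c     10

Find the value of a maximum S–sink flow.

14

Augment S->c->a->sink: bottleneck 5. Total 5.
Augment S->c->d->sink: bottleneck 4. Total 9.
Augment S->b->d->sink: bottleneck 5. Total 14.
No augmenting path remains in the residual graph.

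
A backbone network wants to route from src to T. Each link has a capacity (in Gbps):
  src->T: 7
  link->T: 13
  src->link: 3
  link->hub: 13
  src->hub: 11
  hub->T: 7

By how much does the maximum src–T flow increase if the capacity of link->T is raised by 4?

Original max flow = 17.
Edge link->T does not cross the min cut (source side {hub, src}), so extra capacity there cannot help.
New max flow = 17. Increase = 0.

0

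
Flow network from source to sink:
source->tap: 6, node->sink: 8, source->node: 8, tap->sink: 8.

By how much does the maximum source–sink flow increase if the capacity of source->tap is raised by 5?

2

Original max flow = 14.
After raising cap(source->tap), augmenting paths through that edge carry 2 more units.
New max flow = 16. Increase = 2.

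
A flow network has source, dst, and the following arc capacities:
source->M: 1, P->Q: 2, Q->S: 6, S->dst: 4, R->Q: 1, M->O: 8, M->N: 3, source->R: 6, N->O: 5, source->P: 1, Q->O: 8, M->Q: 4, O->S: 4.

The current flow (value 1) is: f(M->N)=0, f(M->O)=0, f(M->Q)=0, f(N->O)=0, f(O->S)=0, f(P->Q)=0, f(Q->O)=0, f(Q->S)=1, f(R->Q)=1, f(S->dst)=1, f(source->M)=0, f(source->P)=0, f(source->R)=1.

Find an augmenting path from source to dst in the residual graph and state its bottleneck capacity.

source->M->Q->S->dst, bottleneck 1

Residual along source->M->Q->S->dst: source->M: 1, M->Q: 4, Q->S: 5, S->dst: 3.
Bottleneck = min = 1.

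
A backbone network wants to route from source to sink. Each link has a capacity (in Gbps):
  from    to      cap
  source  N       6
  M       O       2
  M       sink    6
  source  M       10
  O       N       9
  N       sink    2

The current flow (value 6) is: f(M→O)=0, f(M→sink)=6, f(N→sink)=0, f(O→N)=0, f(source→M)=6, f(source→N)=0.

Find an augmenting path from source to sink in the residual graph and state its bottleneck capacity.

Residual along source→N→sink: source→N: 6, N→sink: 2.
Bottleneck = min = 2.

source→N→sink, bottleneck 2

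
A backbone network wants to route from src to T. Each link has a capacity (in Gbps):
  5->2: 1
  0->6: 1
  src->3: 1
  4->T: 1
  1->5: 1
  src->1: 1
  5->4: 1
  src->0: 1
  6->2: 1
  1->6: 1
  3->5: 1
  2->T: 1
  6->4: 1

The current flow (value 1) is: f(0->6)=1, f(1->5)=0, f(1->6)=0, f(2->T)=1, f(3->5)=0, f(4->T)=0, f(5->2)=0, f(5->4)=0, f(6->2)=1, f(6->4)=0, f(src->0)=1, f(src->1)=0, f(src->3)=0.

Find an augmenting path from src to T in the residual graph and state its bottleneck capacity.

Residual along src->1->6->4->T: src->1: 1, 1->6: 1, 6->4: 1, 4->T: 1.
Bottleneck = min = 1.

src->1->6->4->T, bottleneck 1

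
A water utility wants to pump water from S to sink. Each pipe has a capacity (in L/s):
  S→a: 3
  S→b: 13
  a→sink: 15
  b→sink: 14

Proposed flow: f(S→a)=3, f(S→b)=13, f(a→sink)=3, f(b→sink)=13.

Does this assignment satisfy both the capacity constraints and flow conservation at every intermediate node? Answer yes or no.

Yes

Every edge has 0 ≤ f(e) ≤ cap(e).
At each intermediate node, inflow equals outflow.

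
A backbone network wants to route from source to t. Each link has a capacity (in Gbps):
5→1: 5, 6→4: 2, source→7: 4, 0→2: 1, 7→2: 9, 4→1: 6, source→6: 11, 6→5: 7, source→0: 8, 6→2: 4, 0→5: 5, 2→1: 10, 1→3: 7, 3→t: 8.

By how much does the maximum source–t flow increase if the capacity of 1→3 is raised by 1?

Original max flow = 7.
After raising cap(1→3), augmenting paths through that edge carry 1 more unit.
New max flow = 8. Increase = 1.

1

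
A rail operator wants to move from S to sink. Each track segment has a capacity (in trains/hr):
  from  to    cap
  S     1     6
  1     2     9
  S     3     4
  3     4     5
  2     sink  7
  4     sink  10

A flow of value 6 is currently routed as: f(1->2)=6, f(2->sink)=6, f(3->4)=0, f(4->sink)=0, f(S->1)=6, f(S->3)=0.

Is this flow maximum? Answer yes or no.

No

Residual path S->3->4->sink has bottleneck 4 > 0.
Pushing 4 along it raises the flow to 10, so the given flow is not maximum.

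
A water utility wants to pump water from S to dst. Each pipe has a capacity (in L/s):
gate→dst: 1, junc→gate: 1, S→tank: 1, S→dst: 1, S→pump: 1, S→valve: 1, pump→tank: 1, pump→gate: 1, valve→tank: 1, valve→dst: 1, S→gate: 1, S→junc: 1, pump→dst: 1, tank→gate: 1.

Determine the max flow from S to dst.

Augment S→dst: bottleneck 1. Total 1.
Augment S→valve→dst: bottleneck 1. Total 2.
Augment S→pump→dst: bottleneck 1. Total 3.
Augment S→gate→dst: bottleneck 1. Total 4.
No augmenting path remains in the residual graph.

4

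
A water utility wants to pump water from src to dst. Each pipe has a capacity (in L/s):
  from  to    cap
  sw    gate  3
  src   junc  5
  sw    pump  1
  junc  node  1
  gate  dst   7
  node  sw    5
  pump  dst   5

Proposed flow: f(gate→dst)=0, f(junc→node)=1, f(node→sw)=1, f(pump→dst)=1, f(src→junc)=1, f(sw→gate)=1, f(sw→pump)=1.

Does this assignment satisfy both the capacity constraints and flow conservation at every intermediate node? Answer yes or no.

No

Conservation fails at sw: inflow 1 ≠ outflow 2.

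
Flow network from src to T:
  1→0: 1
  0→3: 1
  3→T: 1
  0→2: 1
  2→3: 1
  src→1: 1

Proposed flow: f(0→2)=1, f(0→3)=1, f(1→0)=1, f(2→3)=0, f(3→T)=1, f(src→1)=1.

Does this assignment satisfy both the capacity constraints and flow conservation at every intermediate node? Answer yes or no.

Conservation fails at 0: inflow 1 ≠ outflow 2.

No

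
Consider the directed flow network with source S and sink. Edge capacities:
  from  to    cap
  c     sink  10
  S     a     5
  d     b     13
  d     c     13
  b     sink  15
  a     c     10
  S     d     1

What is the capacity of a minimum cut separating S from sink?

6

Max flow = 6 (via 2 augmenting paths).
In the residual at optimum, the set reachable from S is {S}.
Cut edges: S→d (cap 1), S→a (cap 5). Sum = 6.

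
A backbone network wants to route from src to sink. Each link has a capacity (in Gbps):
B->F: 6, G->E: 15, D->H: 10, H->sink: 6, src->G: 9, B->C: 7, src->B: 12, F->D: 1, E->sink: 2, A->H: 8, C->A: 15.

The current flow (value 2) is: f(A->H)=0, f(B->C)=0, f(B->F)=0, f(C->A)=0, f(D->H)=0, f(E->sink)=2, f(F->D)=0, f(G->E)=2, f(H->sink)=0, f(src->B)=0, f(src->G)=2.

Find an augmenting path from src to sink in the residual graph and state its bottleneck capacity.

src->B->C->A->H->sink, bottleneck 6

Residual along src->B->C->A->H->sink: src->B: 12, B->C: 7, C->A: 15, A->H: 8, H->sink: 6.
Bottleneck = min = 6.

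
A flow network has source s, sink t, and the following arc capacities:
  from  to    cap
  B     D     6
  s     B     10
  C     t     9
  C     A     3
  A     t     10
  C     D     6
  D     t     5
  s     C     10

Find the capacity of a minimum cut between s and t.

15

Max flow = 15 (via 3 augmenting paths).
In the residual at optimum, the set reachable from s is {B, D, s}.
Cut edges: s->C (cap 10), D->t (cap 5). Sum = 15.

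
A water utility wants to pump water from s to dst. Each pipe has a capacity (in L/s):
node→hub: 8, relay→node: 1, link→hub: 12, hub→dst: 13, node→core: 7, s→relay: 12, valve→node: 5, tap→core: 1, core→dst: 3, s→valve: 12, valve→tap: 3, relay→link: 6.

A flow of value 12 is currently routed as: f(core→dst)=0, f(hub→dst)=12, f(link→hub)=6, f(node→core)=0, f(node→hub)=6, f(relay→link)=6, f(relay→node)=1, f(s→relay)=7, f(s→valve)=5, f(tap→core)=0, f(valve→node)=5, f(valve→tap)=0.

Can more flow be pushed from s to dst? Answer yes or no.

Yes

Residual path s→valve→tap→core→dst has bottleneck 1 > 0.
Pushing 1 along it raises the flow to 13, so the given flow is not maximum.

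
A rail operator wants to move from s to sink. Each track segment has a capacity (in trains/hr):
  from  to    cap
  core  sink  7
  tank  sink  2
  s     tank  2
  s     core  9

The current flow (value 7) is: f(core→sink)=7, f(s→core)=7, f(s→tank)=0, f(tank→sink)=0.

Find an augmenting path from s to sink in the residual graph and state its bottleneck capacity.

s→tank→sink, bottleneck 2

Residual along s→tank→sink: s→tank: 2, tank→sink: 2.
Bottleneck = min = 2.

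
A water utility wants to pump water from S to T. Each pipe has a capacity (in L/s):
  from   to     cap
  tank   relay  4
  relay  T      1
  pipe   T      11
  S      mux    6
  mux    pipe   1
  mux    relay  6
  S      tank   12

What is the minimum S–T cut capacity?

Max flow = 2 (via 2 augmenting paths).
In the residual at optimum, the set reachable from S is {S, mux, relay, tank}.
Cut edges: mux->pipe (cap 1), relay->T (cap 1). Sum = 2.

2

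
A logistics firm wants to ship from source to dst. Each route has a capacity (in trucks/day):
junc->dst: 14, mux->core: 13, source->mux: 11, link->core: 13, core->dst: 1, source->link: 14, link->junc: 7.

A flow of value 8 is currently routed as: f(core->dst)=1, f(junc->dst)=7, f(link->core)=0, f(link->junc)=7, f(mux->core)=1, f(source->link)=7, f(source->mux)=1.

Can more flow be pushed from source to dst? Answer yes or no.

No

Residual reachable from source: {core, link, mux, source}; dst is not reachable.
Saturated cut: link->junc, core->dst with total capacity 8 = current flow value. Flow is maximum.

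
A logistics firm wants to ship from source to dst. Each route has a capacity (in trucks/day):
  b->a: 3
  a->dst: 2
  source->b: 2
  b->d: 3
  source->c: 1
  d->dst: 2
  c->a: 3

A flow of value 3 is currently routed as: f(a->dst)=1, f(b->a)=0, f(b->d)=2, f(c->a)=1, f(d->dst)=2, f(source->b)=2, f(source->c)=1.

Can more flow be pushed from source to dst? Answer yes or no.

No

Residual reachable from source: {source}; dst is not reachable.
Saturated cut: source->b, source->c with total capacity 3 = current flow value. Flow is maximum.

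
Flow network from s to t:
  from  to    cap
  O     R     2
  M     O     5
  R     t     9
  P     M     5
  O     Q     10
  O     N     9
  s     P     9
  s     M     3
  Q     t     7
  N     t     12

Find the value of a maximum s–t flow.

Augment s→M→O→N→t: bottleneck 3. Total 3.
Augment s→P→M→O→N→t: bottleneck 2. Total 5.
No augmenting path remains in the residual graph.

5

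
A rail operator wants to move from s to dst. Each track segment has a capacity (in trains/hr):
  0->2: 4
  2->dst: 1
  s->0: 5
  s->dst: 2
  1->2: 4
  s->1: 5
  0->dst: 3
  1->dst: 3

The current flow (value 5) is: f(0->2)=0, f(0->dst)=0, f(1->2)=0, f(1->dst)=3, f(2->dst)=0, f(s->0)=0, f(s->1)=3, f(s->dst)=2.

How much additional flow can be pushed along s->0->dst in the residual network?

Residual capacities along the path: s->0: 5, 0->dst: 3.
Minimum is 3.

3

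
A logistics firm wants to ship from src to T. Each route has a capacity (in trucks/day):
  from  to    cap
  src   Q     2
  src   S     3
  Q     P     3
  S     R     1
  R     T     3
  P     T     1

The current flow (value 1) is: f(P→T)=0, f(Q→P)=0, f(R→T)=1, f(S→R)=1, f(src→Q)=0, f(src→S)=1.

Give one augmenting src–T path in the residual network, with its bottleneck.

src→Q→P→T, bottleneck 1

Residual along src→Q→P→T: src→Q: 2, Q→P: 3, P→T: 1.
Bottleneck = min = 1.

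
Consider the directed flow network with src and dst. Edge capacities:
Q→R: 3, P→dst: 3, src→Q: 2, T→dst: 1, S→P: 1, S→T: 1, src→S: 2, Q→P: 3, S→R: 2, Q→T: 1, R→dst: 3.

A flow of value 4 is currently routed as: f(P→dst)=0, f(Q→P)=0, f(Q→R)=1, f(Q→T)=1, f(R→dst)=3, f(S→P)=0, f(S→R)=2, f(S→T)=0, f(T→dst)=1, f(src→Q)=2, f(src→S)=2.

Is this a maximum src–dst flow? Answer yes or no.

Yes

Residual reachable from src: {src}; dst is not reachable.
Saturated cut: src→S, src→Q with total capacity 4 = current flow value. Flow is maximum.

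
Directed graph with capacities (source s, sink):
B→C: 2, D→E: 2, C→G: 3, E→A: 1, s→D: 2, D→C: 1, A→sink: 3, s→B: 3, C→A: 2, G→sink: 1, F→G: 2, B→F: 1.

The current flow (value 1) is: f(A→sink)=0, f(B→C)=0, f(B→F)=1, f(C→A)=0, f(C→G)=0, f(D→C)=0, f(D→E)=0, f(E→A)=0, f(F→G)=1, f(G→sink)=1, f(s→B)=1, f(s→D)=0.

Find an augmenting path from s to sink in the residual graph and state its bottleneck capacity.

Residual along s→B→C→A→sink: s→B: 2, B→C: 2, C→A: 2, A→sink: 3.
Bottleneck = min = 2.

s→B→C→A→sink, bottleneck 2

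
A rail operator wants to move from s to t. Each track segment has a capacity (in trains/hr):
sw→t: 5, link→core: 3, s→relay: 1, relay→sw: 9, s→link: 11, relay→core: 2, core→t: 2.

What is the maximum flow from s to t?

3

Augment s→relay→sw→t: bottleneck 1. Total 1.
Augment s→link→core→t: bottleneck 2. Total 3.
No augmenting path remains in the residual graph.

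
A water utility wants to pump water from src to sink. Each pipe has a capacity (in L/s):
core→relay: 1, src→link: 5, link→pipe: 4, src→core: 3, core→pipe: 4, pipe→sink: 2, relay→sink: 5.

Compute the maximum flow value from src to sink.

3

Augment src→link→pipe→sink: bottleneck 2. Total 2.
Augment src→core→relay→sink: bottleneck 1. Total 3.
No augmenting path remains in the residual graph.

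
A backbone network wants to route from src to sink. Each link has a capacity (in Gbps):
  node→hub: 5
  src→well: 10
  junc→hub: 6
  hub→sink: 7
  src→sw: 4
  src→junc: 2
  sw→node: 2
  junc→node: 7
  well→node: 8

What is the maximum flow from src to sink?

Augment src→junc→hub→sink: bottleneck 2. Total 2.
Augment src→sw→node→hub→sink: bottleneck 2. Total 4.
Augment src→well→node→hub→sink: bottleneck 3. Total 7.
No augmenting path remains in the residual graph.

7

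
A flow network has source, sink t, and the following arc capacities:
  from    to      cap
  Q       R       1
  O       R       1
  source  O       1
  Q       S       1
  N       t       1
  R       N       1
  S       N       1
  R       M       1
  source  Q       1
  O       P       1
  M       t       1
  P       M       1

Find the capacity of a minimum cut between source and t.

Max flow = 2 (via 2 augmenting paths).
In the residual at optimum, the set reachable from source is {source}.
Cut edges: source→Q (cap 1), source→O (cap 1). Sum = 2.

2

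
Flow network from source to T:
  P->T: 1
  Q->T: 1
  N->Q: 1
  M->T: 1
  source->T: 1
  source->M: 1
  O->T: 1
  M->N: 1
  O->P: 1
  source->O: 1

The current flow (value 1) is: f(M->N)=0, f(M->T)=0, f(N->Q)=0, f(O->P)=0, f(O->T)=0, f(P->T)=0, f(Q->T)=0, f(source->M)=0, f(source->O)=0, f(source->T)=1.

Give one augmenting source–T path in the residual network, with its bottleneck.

Residual along source->M->T: source->M: 1, M->T: 1.
Bottleneck = min = 1.

source->M->T, bottleneck 1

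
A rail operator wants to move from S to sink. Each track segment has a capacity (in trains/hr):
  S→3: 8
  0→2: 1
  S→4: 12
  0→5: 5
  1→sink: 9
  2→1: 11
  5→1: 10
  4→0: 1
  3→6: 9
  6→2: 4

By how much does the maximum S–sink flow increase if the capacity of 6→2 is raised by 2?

2

Original max flow = 5.
After raising cap(6→2), augmenting paths through that edge carry 2 more units.
New max flow = 7. Increase = 2.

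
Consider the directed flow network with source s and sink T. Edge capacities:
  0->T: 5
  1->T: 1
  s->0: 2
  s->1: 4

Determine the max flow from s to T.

3

Augment s->1->T: bottleneck 1. Total 1.
Augment s->0->T: bottleneck 2. Total 3.
No augmenting path remains in the residual graph.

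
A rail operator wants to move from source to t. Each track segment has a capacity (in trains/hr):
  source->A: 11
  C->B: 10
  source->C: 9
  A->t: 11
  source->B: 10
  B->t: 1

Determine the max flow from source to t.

12

Augment source->A->t: bottleneck 11. Total 11.
Augment source->B->t: bottleneck 1. Total 12.
No augmenting path remains in the residual graph.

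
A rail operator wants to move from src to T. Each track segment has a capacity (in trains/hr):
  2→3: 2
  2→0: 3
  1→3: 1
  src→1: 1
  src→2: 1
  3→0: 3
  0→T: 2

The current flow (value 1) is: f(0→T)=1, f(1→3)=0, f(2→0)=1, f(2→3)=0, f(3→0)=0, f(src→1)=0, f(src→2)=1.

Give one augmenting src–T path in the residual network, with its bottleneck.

src→1→3→0→T, bottleneck 1

Residual along src→1→3→0→T: src→1: 1, 1→3: 1, 3→0: 3, 0→T: 1.
Bottleneck = min = 1.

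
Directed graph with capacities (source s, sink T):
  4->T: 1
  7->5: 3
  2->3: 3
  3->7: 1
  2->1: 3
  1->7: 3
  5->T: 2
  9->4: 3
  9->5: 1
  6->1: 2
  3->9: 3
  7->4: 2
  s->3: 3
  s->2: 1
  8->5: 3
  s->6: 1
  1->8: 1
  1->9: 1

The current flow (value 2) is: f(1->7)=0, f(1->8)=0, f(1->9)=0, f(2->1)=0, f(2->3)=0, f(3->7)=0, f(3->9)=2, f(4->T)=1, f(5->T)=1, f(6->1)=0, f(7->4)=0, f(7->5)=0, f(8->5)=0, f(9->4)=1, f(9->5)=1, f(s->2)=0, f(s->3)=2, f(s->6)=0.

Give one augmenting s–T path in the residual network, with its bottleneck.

s->3->7->5->T, bottleneck 1

Residual along s->3->7->5->T: s->3: 1, 3->7: 1, 7->5: 3, 5->T: 1.
Bottleneck = min = 1.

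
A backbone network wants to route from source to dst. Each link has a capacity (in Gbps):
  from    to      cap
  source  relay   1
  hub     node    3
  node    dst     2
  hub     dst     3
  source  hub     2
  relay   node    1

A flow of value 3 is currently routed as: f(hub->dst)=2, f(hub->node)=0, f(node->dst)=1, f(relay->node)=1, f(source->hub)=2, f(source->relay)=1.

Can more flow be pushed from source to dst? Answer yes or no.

Residual reachable from source: {source}; dst is not reachable.
Saturated cut: source->relay, source->hub with total capacity 3 = current flow value. Flow is maximum.

No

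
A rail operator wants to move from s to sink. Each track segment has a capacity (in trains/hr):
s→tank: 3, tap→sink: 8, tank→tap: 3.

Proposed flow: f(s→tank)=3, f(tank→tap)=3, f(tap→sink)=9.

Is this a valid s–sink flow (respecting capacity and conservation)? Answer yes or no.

No

Capacity violated on tap→sink: flow 9 > capacity 8.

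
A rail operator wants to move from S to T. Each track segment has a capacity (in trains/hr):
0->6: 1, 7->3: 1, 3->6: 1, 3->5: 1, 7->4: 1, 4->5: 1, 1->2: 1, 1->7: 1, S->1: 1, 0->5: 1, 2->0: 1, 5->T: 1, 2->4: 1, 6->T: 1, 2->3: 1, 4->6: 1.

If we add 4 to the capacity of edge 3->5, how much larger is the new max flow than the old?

0

Original max flow = 1.
Edge 3->5 does not cross the min cut (source side {S}), so extra capacity there cannot help.
New max flow = 1. Increase = 0.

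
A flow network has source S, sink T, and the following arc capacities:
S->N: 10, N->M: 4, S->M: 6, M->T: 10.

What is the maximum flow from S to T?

10

Augment S->M->T: bottleneck 6. Total 6.
Augment S->N->M->T: bottleneck 4. Total 10.
No augmenting path remains in the residual graph.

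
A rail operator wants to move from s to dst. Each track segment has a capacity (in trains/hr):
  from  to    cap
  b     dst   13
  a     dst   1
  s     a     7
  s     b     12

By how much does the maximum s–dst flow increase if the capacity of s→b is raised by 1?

1

Original max flow = 13.
After raising cap(s→b), augmenting paths through that edge carry 1 more unit.
New max flow = 14. Increase = 1.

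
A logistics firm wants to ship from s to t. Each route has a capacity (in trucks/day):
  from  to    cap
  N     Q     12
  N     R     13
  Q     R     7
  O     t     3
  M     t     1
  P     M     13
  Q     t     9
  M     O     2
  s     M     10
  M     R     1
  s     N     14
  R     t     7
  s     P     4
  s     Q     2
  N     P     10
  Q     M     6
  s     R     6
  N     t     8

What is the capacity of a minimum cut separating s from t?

Max flow = 26 (via 7 augmenting paths).
In the residual at optimum, the set reachable from s is {M, P, s}.
Cut edges: s→N (cap 14), s→Q (cap 2), s→R (cap 6), M→R (cap 1), M→O (cap 2), M→t (cap 1). Sum = 26.

26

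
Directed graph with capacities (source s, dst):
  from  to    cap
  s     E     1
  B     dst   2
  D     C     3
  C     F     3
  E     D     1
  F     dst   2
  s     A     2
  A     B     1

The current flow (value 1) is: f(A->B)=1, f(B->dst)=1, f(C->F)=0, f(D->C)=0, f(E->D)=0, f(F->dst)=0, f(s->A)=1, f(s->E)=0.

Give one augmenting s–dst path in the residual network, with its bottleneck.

Residual along s->E->D->C->F->dst: s->E: 1, E->D: 1, D->C: 3, C->F: 3, F->dst: 2.
Bottleneck = min = 1.

s->E->D->C->F->dst, bottleneck 1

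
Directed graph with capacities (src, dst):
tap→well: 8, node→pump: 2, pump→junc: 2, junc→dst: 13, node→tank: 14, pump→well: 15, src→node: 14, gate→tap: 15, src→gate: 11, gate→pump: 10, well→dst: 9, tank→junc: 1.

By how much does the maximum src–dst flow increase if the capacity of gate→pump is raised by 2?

Original max flow = 12.
Edge gate→pump does not cross the min cut (source side {gate, node, pump, src, tank, tap, well}), so extra capacity there cannot help.
New max flow = 12. Increase = 0.

0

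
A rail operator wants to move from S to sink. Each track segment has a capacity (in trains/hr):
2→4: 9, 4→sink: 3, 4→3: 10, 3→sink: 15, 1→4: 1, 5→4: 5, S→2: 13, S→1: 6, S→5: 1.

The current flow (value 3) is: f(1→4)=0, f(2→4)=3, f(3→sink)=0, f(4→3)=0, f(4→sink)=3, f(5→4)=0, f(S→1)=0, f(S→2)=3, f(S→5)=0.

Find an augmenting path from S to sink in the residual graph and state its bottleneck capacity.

S→2→4→3→sink, bottleneck 6

Residual along S→2→4→3→sink: S→2: 10, 2→4: 6, 4→3: 10, 3→sink: 15.
Bottleneck = min = 6.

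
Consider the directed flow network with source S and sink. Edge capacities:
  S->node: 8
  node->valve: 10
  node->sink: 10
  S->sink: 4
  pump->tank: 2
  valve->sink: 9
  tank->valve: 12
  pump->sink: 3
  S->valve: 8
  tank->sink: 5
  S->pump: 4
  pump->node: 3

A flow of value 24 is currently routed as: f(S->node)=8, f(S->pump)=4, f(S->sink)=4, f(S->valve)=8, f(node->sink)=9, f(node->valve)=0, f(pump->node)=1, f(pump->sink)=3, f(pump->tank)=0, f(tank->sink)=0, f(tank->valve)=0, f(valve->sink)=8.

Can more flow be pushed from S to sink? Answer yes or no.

Residual reachable from S: {S}; sink is not reachable.
Saturated cut: S->pump, S->node, S->valve, S->sink with total capacity 24 = current flow value. Flow is maximum.

No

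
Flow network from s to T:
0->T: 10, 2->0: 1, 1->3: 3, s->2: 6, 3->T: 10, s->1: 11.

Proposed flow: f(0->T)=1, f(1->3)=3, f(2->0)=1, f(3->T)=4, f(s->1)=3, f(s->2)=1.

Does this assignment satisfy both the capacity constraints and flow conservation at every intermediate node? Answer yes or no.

No

Conservation fails at 3: inflow 3 ≠ outflow 4.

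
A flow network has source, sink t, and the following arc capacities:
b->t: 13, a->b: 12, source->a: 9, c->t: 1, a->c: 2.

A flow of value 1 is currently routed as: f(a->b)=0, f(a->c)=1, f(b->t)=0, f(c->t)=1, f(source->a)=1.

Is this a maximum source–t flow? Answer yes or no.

No

Residual path source->a->b->t has bottleneck 8 > 0.
Pushing 8 along it raises the flow to 9, so the given flow is not maximum.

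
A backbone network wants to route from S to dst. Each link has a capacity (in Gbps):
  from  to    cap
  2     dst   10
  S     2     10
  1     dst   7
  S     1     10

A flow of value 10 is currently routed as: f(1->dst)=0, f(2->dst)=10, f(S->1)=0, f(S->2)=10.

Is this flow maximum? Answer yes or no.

No

Residual path S->1->dst has bottleneck 7 > 0.
Pushing 7 along it raises the flow to 17, so the given flow is not maximum.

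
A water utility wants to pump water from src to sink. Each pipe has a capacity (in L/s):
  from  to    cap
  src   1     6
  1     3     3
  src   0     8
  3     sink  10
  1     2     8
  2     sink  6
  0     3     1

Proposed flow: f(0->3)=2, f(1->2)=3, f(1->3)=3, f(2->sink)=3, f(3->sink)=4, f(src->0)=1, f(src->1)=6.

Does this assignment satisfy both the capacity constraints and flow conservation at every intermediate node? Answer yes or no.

Capacity violated on 0->3: flow 2 > capacity 1.

No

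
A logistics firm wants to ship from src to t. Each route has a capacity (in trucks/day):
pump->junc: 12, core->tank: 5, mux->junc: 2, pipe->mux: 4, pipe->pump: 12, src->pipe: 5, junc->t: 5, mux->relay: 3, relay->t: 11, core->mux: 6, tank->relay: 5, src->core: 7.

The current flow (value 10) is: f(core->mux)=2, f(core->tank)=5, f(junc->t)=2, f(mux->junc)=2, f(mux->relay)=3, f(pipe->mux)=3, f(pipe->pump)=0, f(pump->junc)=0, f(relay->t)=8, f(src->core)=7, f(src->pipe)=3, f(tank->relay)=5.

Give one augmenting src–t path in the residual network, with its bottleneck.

Residual along src->pipe->pump->junc->t: src->pipe: 2, pipe->pump: 12, pump->junc: 12, junc->t: 3.
Bottleneck = min = 2.

src->pipe->pump->junc->t, bottleneck 2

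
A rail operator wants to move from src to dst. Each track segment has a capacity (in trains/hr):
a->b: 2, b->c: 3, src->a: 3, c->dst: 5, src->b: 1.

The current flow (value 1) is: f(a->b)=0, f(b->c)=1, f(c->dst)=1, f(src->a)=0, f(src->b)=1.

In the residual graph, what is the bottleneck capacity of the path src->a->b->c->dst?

Residual capacities along the path: src->a: 3, a->b: 2, b->c: 2, c->dst: 4.
Minimum is 2.

2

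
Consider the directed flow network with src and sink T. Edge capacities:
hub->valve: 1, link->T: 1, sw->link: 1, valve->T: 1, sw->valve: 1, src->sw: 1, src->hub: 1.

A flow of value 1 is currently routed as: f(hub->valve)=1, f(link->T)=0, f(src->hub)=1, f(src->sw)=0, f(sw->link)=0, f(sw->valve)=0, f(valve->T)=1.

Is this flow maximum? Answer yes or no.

Residual path src->sw->link->T has bottleneck 1 > 0.
Pushing 1 along it raises the flow to 2, so the given flow is not maximum.

No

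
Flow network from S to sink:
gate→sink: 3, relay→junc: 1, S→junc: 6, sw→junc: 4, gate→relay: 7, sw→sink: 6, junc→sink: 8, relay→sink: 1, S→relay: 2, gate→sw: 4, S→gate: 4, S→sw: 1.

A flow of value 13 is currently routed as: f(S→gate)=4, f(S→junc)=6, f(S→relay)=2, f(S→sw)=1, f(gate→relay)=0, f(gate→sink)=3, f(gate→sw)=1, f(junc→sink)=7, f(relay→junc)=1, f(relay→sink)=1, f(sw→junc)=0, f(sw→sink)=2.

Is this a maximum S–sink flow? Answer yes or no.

Residual reachable from S: {S}; sink is not reachable.
Saturated cut: S→gate, S→sw, S→relay, S→junc with total capacity 13 = current flow value. Flow is maximum.

Yes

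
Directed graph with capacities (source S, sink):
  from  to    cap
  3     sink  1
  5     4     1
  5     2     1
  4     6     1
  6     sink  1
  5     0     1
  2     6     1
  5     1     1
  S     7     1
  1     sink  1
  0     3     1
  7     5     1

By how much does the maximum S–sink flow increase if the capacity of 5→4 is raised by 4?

Original max flow = 1.
Edge 5→4 does not cross the min cut (source side {S}), so extra capacity there cannot help.
New max flow = 1. Increase = 0.

0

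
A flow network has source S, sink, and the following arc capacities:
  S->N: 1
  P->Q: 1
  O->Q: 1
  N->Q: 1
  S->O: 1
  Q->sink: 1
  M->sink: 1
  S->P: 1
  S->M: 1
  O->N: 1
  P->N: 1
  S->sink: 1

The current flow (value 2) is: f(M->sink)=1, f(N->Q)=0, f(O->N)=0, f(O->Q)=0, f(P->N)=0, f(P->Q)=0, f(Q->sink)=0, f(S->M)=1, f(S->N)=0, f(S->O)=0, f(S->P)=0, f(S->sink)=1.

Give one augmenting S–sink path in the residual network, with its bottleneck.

Residual along S->O->Q->sink: S->O: 1, O->Q: 1, Q->sink: 1.
Bottleneck = min = 1.

S->O->Q->sink, bottleneck 1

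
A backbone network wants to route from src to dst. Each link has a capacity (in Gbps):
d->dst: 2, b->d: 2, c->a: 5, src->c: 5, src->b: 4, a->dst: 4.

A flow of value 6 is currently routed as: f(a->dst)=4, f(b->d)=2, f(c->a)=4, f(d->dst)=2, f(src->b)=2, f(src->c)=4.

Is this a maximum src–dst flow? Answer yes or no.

Yes

Residual reachable from src: {a, b, c, src}; dst is not reachable.
Saturated cut: b->d, a->dst with total capacity 6 = current flow value. Flow is maximum.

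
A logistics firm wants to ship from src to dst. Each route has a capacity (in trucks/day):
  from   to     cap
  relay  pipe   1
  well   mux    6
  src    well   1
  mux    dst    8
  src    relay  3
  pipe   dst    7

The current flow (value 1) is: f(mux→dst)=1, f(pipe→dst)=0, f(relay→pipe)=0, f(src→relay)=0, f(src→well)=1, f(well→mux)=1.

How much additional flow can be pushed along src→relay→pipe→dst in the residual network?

Residual capacities along the path: src→relay: 3, relay→pipe: 1, pipe→dst: 7.
Minimum is 1.

1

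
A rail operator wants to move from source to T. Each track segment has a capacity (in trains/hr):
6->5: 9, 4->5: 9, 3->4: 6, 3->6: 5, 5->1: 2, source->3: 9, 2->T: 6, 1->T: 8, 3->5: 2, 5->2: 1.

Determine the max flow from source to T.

3

Augment source->3->5->1->T: bottleneck 2. Total 2.
Augment source->3->4->5->2->T: bottleneck 1. Total 3.
No augmenting path remains in the residual graph.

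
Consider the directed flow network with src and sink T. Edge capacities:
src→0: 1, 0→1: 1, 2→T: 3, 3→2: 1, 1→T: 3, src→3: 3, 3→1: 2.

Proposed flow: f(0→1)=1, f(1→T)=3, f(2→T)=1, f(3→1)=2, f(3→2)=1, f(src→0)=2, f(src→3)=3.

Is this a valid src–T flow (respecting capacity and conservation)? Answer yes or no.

Capacity violated on src→0: flow 2 > capacity 1.

No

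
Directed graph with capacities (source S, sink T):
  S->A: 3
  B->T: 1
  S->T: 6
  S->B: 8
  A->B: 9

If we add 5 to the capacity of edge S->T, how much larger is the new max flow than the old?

5

Original max flow = 7.
After raising cap(S->T), augmenting paths through that edge carry 5 more units.
New max flow = 12. Increase = 5.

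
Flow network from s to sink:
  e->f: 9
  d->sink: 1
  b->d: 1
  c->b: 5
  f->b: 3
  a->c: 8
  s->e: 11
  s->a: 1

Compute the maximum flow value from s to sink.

1

Augment s->e->f->b->d->sink: bottleneck 1. Total 1.
No augmenting path remains in the residual graph.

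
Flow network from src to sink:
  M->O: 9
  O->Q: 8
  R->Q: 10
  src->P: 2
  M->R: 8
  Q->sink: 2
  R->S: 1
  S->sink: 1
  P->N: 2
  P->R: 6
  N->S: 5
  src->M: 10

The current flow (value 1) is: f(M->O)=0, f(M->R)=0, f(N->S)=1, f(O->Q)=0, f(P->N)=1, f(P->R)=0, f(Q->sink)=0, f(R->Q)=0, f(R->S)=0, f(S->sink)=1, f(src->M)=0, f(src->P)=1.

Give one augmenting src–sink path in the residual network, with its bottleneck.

Residual along src->P->R->Q->sink: src->P: 1, P->R: 6, R->Q: 10, Q->sink: 2.
Bottleneck = min = 1.

src->P->R->Q->sink, bottleneck 1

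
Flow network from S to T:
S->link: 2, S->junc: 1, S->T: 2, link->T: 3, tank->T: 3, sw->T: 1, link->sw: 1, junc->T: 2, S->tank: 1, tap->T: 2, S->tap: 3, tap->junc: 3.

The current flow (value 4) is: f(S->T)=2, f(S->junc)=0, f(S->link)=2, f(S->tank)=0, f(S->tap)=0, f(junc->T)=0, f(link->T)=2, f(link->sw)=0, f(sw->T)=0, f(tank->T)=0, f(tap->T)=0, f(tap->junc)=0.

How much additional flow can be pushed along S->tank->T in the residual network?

1

Residual capacities along the path: S->tank: 1, tank->T: 3.
Minimum is 1.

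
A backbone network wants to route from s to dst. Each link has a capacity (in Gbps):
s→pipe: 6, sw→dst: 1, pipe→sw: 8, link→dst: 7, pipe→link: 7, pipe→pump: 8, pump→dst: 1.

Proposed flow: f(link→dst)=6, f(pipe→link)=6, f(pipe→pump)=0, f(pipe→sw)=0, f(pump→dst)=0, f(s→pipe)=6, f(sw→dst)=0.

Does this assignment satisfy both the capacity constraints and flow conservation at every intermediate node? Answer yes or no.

Every edge has 0 ≤ f(e) ≤ cap(e).
At each intermediate node, inflow equals outflow.

Yes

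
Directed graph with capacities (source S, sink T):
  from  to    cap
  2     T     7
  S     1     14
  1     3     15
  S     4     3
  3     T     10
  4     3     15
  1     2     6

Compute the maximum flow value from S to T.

Augment S→4→3→T: bottleneck 3. Total 3.
Augment S→1→3→T: bottleneck 7. Total 10.
Augment S→1→2→T: bottleneck 6. Total 16.
No augmenting path remains in the residual graph.

16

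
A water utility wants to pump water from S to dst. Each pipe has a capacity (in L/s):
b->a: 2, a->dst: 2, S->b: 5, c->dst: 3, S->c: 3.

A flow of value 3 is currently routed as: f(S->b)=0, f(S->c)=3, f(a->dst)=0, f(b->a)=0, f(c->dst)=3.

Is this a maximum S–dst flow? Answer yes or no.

Residual path S->b->a->dst has bottleneck 2 > 0.
Pushing 2 along it raises the flow to 5, so the given flow is not maximum.

No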